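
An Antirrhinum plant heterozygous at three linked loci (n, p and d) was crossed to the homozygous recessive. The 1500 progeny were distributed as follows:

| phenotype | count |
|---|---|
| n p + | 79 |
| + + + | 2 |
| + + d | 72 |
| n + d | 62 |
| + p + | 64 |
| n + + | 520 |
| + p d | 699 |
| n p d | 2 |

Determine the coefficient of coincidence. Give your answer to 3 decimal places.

0.298

The two most frequent reciprocal classes, + p d and n + +, are the parental types, so the F1 was + p d / n + +.
The two rarest classes, n p d and + + +, are the double crossovers. Comparing them with the parentals, only the n allele has switched, so n is the middle locus and the order is p – n – d.
p–n: (151 + 4)/1500 = 0.1033; n–d: (126 + 4)/1500 = 0.0867.
Expected DCO frequency = 0.1033 × 0.0867 ≈ 0.00896; observed = 4/1500 ≈ 0.00267.
Coefficient of coincidence = 0.00267/0.00896 ≈ 0.298.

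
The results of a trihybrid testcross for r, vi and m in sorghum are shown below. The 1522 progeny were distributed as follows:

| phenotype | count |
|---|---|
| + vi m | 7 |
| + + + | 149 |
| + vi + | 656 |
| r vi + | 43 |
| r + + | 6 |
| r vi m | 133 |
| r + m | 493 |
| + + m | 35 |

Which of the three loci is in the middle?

The two most frequent reciprocal classes, + vi + and r + m, are the parental types, so the F1 was + vi + / r + m.
The two rarest classes, + vi m and r + +, are the double crossovers. Comparing them with the parentals, only the m allele has switched, so m is the middle locus and the order is r – m – vi.

m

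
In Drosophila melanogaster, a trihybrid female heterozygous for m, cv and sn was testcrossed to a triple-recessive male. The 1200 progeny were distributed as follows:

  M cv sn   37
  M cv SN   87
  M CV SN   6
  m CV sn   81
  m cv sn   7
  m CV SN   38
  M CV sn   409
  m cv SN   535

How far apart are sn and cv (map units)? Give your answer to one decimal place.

The two most frequent reciprocal classes, m cv SN and M CV sn, are the parental types, so the F1 was m cv SN / M CV sn.
The two rarest classes, m cv sn and M CV SN, are the double crossovers. Comparing them with the parentals, only the sn allele has switched, so sn is the middle locus and the order is m – sn – cv.
Crossovers in the sn–cv interval produce the single-crossover classes m CV SN and M cv sn (38 + 37 = 75) plus the double crossovers (13).
RF(sn–cv) = (75 + 13) / 1200 = 88/1200 = 0.0733 → 7.3 map units.

7.3 map units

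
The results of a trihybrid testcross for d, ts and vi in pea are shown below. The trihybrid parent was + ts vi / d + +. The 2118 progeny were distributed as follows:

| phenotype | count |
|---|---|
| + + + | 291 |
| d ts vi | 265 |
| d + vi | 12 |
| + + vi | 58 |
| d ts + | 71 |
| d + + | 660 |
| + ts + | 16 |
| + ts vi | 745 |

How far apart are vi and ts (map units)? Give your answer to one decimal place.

7.4 map units

The two rarest classes, + ts + and d + vi, are the double crossovers. Comparing them with the parentals, only the vi allele has switched, so vi is the middle locus and the order is ts – vi – d.
Crossovers in the ts–vi interval produce the single-crossover classes + + vi and d ts + (58 + 71 = 129) plus the double crossovers (28).
RF(ts–vi) = (129 + 28) / 2118 = 157/2118 = 0.0741 → 7.4 map units.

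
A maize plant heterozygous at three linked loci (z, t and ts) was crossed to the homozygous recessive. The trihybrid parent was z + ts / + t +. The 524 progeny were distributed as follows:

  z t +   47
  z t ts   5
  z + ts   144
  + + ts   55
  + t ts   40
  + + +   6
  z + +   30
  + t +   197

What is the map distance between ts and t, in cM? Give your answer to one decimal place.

The two rarest classes, z t ts and + + +, are the double crossovers. Comparing them with the parentals, only the t allele has switched, so t is the middle locus and the order is ts – t – z.
Crossovers in the ts–t interval produce the single-crossover classes z + + and + t ts (30 + 40 = 70) plus the double crossovers (11).
RF(ts–t) = (70 + 11) / 524 = 81/524 = 0.1546 → 15.5 cM.

15.5 cM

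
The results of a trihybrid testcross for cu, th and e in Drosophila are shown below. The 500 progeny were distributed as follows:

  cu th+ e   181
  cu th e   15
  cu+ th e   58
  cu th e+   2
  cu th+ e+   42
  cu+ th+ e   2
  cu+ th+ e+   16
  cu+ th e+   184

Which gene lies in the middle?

cu

The two most frequent reciprocal classes, cu th+ e and cu+ th e+, are the parental types, so the F1 was cu th+ e / cu+ th e+.
The two rarest classes, cu+ th+ e and cu th e+, are the double crossovers. Comparing them with the parentals, only the cu allele has switched, so cu is the middle locus and the order is e – cu – th.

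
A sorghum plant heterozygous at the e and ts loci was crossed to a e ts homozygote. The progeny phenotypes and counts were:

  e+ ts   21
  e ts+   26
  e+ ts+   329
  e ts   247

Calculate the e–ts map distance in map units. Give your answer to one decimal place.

The two most frequent classes, e+ ts+ (329) and e ts (247), are the parental types, so the F1 was e+ ts+ / e ts.
The recombinant classes are e+ ts and e ts+: 21 + 26 = 47.
Recombination frequency = 47/623 = 0.0754 ≈ 7.5%, i.e. 7.5 map units.

7.5 map units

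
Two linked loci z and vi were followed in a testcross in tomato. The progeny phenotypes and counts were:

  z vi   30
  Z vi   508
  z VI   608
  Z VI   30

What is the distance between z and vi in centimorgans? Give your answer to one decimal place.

The two most frequent classes, Z vi (508) and z VI (608), are the parental types, so the F1 was Z vi / z VI.
The recombinant classes are Z VI and z vi: 30 + 30 = 60.
Recombination frequency = 60/1176 = 0.0510 ≈ 5.1%, i.e. 5.1 centimorgans.

5.1 centimorgans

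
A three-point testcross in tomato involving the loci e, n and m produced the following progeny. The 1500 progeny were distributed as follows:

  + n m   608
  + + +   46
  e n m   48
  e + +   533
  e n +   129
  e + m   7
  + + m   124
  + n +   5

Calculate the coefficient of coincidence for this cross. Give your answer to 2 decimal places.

0.64

The two most frequent reciprocal classes, e + + and + n m, are the parental types, so the F1 was e + + / + n m.
The two rarest classes, e + m and + n +, are the double crossovers. Comparing them with the parentals, only the m allele has switched, so m is the middle locus and the order is n – m – e.
n–m: (253 + 12)/1500 = 0.1767; m–e: (94 + 12)/1500 = 0.0707.
Expected DCO frequency = 0.1767 × 0.0707 ≈ 0.01249; observed = 12/1500 ≈ 0.00800.
Coefficient of coincidence = 0.00800/0.01249 ≈ 0.64.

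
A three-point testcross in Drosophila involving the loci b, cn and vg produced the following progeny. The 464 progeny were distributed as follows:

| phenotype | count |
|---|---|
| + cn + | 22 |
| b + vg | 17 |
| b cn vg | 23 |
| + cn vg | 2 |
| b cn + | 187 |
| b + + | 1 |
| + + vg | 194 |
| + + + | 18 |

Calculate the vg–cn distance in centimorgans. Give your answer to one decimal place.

The two most frequent reciprocal classes, b cn + and + + vg, are the parental types, so the F1 was b cn + / + + vg.
The two rarest classes, b + + and + cn vg, are the double crossovers. Comparing them with the parentals, only the cn allele has switched, so cn is the middle locus and the order is vg – cn – b.
Crossovers in the vg–cn interval produce the single-crossover classes b cn vg and + + + (23 + 18 = 41) plus the double crossovers (3).
RF(vg–cn) = (41 + 3) / 464 = 44/464 = 0.0948 → 9.5 centimorgans.

9.5 centimorgans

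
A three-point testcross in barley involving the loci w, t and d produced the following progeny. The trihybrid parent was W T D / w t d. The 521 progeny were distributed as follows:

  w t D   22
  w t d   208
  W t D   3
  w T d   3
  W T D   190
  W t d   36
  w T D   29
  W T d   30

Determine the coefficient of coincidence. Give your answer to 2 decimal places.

The two rarest classes, W t D and w T d, are the double crossovers. Comparing them with the parentals, only the t allele has switched, so t is the middle locus and the order is d – t – w.
d–t: (52 + 6)/521 = 0.1113; t–w: (65 + 6)/521 = 0.1363.
Expected DCO frequency = 0.1113 × 0.1363 ≈ 0.01517; observed = 6/521 ≈ 0.01152.
Coefficient of coincidence = 0.01152/0.01517 ≈ 0.76.

0.76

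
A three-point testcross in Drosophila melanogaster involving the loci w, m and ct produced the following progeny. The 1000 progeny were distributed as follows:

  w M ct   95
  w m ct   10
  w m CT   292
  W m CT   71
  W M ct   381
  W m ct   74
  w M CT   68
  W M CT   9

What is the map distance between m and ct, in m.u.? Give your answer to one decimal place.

The two most frequent reciprocal classes, W M ct and w m CT, are the parental types, so the F1 was W M ct / w m CT.
The two rarest classes, W M CT and w m ct, are the double crossovers. Comparing them with the parentals, only the ct allele has switched, so ct is the middle locus and the order is w – ct – m.
Crossovers in the ct–m interval produce the single-crossover classes W m ct and w M CT (74 + 68 = 142) plus the double crossovers (19).
RF(ct–m) = (142 + 19) / 1000 = 161/1000 = 0.1610 → 16.1 m.u.

16.1 m.u.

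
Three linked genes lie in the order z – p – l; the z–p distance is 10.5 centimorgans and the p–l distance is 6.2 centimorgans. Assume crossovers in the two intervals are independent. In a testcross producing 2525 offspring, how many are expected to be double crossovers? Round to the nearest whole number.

Map distances give recombination frequencies of 0.105 and 0.062 for the two intervals.
With no interference, expected double-crossover frequency = 0.105 × 0.062 = 0.00651.
Expected number = 0.00651 × 2525 = 16.44 ≈ 16.

16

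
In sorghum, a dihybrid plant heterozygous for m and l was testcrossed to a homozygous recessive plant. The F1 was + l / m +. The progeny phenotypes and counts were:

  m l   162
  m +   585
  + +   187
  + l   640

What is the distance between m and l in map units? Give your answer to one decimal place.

The recombinant classes are + + and m l: 187 + 162 = 349.
Recombination frequency = 349/1574 = 0.2217 ≈ 22.2%, i.e. 22.2 map units.

22.2 map units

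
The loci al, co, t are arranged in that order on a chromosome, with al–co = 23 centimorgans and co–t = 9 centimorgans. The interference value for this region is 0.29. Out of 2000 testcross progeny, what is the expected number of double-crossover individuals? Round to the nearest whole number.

29

Map distances give recombination frequencies of 0.230 and 0.090 for the two intervals.
With interference 0.29 (so coincidence = 0.71), expected double-crossover frequency = 0.230 × 0.090 × 0.71 = 0.01470.
Expected number = 0.01470 × 2000 = 29.39 ≈ 29.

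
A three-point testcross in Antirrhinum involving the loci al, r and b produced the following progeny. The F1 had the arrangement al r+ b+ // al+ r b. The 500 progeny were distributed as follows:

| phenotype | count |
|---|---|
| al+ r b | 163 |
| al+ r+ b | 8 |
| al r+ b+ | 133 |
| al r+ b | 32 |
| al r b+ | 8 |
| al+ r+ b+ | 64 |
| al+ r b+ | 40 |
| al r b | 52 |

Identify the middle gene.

r

The two rarest classes, al r b+ and al+ r+ b, are the double crossovers. Comparing them with the parentals, only the r allele has switched, so r is the middle locus and the order is al – r – b.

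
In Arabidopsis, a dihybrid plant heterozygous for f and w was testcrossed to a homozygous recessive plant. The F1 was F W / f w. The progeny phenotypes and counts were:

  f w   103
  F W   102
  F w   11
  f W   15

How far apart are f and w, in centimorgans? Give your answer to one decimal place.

11.3 centimorgans

The recombinant classes are F w and f W: 11 + 15 = 26.
Recombination frequency = 26/231 = 0.1126 ≈ 11.3%, i.e. 11.3 centimorgans.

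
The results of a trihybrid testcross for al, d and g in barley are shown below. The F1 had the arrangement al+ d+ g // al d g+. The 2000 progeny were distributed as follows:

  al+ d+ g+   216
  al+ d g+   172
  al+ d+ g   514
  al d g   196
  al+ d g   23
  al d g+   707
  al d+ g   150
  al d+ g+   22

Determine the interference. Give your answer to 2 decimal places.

0.46

The two rarest classes, al+ d g and al d+ g+, are the double crossovers. Comparing them with the parentals, only the d allele has switched, so d is the middle locus and the order is al – d – g.
al–d: (322 + 45)/2000 = 0.1835; d–g: (412 + 45)/2000 = 0.2285.
Expected DCO frequency = 0.1835 × 0.2285 ≈ 0.04193; observed = 45/2000 ≈ 0.02250.
Coefficient of coincidence = 0.02250/0.04193 ≈ 0.54; interference = 1 − 0.54 = 0.46.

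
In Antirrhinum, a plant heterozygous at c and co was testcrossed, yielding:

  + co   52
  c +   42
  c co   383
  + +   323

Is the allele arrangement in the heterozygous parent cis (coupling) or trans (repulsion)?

The two most frequent classes are + + (323) and c co (383); these are the parental (non-recombinant) types.
So the F1 carried + + on one chromosome and c co on the other — the recessive alleles are on the same chromosome (cis / coupling).

cis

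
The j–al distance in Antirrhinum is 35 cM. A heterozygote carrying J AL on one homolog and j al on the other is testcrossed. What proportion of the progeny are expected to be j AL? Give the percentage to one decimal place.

A map distance of 35 cM corresponds to a recombination frequency of 0.350.
The F1 is J AL / j al, so j AL is a recombinant gamete class with expected frequency r/2 = 0.350/2 = 0.1750.
That is 0.1750 = 17.5% of the progeny.

17.5%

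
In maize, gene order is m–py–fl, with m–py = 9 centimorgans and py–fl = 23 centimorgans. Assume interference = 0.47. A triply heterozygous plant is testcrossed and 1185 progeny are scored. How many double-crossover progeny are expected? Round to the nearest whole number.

Map distances give recombination frequencies of 0.090 and 0.230 for the two intervals.
With interference 0.47 (so coincidence = 0.53), expected double-crossover frequency = 0.090 × 0.230 × 0.53 = 0.01097.
Expected number = 0.01097 × 1185 = 13.00 ≈ 13.

13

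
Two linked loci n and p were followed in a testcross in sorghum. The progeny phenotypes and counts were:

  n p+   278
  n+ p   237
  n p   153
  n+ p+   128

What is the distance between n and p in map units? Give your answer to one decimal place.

35.3 map units

The two most frequent classes, n+ p (237) and n p+ (278), are the parental types, so the F1 was n+ p / n p+.
The recombinant classes are n+ p+ and n p: 128 + 153 = 281.
Recombination frequency = 281/796 = 0.3530 ≈ 35.3%, i.e. 35.3 map units.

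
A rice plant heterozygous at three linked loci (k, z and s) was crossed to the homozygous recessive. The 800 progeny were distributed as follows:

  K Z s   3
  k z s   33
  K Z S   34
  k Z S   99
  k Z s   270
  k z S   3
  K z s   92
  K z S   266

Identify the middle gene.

The two most frequent reciprocal classes, k Z s and K z S, are the parental types, so the F1 was k Z s / K z S.
The two rarest classes, K Z s and k z S, are the double crossovers. Comparing them with the parentals, only the k allele has switched, so k is the middle locus and the order is s – k – z.

k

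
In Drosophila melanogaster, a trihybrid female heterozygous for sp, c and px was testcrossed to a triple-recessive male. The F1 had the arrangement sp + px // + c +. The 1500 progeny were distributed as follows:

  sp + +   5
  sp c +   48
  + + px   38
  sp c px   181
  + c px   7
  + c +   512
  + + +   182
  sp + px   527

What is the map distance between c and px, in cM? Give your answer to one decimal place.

25.0 cM

The two rarest classes, sp + + and + c px, are the double crossovers. Comparing them with the parentals, only the px allele has switched, so px is the middle locus and the order is sp – px – c.
Crossovers in the px–c interval produce the single-crossover classes sp c px and + + + (181 + 182 = 363) plus the double crossovers (12).
RF(px–c) = (363 + 12) / 1500 = 375/1500 = 0.2500 → 25.0 cM.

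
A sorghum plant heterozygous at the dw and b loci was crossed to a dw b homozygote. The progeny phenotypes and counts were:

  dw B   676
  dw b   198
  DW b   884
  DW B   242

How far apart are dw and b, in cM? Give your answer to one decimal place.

22.0 cM

The two most frequent classes, DW b (884) and dw B (676), are the parental types, so the F1 was DW b / dw B.
The recombinant classes are DW B and dw b: 242 + 198 = 440.
Recombination frequency = 440/2000 = 0.2200 ≈ 22.0%, i.e. 22.0 cM.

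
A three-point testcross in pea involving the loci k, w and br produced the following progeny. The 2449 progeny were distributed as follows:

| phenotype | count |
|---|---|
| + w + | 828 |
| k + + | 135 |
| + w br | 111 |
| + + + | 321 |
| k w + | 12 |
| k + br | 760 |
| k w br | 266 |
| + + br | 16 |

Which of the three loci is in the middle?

The two most frequent reciprocal classes, + w + and k + br, are the parental types, so the F1 was + w + / k + br.
The two rarest classes, k w + and + + br, are the double crossovers. Comparing them with the parentals, only the k allele has switched, so k is the middle locus and the order is w – k – br.

k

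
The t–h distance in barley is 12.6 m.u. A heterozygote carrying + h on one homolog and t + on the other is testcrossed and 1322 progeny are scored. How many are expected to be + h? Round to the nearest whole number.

A map distance of 12.6 m.u. corresponds to a recombination frequency of 0.126.
The F1 is + h / t +, so + h is a parental gamete class with expected frequency (1 − r)/2 = 0.874/2 = 0.4370.
Expected number = 0.4370 × 1322 = 577.71 ≈ 578.

578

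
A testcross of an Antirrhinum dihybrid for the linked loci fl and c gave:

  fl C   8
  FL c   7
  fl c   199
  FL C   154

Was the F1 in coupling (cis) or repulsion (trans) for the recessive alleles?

cis

The two most frequent classes are FL C (154) and fl c (199); these are the parental (non-recombinant) types.
So the F1 carried FL C on one chromosome and fl c on the other — the recessive alleles are on the same chromosome (cis / coupling).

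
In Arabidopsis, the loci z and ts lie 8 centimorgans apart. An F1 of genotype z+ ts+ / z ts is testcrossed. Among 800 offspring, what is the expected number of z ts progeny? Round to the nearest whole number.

A map distance of 8 centimorgans corresponds to a recombination frequency of 0.080.
The F1 is z+ ts+ / z ts, so z ts is a parental gamete class with expected frequency (1 − r)/2 = 0.920/2 = 0.4600.
Expected number = 0.4600 × 800 = 368.00 ≈ 368.

368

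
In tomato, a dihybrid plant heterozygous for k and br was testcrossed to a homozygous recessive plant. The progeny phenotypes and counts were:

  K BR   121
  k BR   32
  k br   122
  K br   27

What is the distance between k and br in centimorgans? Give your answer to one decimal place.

The two most frequent classes, K BR (121) and k br (122), are the parental types, so the F1 was K BR / k br.
The recombinant classes are K br and k BR: 27 + 32 = 59.
Recombination frequency = 59/302 = 0.1954 ≈ 19.5%, i.e. 19.5 centimorgans.

19.5 centimorgans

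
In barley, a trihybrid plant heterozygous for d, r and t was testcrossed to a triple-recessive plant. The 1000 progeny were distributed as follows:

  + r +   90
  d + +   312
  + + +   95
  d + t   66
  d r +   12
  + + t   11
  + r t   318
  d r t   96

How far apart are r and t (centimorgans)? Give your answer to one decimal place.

17.9 centimorgans

The two most frequent reciprocal classes, d + + and + r t, are the parental types, so the F1 was d + + / + r t.
The two rarest classes, d r + and + + t, are the double crossovers. Comparing them with the parentals, only the r allele has switched, so r is the middle locus and the order is d – r – t.
Crossovers in the r–t interval produce the single-crossover classes d + t and + r + (66 + 90 = 156) plus the double crossovers (23).
RF(r–t) = (156 + 23) / 1000 = 179/1000 = 0.1790 → 17.9 centimorgans.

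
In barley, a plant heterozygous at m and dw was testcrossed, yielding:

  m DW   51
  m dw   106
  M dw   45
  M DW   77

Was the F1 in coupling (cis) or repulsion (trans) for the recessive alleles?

cis

The two most frequent classes are M DW (77) and m dw (106); these are the parental (non-recombinant) types.
So the F1 carried M DW on one chromosome and m dw on the other — the recessive alleles are on the same chromosome (cis / coupling).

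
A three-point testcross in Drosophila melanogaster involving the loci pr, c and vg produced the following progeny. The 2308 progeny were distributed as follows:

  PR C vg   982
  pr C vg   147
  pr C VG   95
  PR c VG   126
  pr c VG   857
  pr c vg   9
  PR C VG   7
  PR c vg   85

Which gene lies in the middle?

The two most frequent reciprocal classes, pr c VG and PR C vg, are the parental types, so the F1 was pr c VG / PR C vg.
The two rarest classes, pr c vg and PR C VG, are the double crossovers. Comparing them with the parentals, only the vg allele has switched, so vg is the middle locus and the order is pr – vg – c.

vg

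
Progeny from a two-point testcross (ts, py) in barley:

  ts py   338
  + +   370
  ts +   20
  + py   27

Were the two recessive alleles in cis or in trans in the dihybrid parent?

cis

The two most frequent classes are + + (370) and ts py (338); these are the parental (non-recombinant) types.
So the F1 carried + + on one chromosome and ts py on the other — the recessive alleles are on the same chromosome (cis / coupling).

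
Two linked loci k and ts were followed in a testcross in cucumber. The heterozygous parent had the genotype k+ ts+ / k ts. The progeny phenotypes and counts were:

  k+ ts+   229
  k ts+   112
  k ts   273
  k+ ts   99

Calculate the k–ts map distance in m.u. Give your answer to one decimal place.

29.6 m.u.

The recombinant classes are k+ ts and k ts+: 99 + 112 = 211.
Recombination frequency = 211/713 = 0.2959 ≈ 29.6%, i.e. 29.6 m.u.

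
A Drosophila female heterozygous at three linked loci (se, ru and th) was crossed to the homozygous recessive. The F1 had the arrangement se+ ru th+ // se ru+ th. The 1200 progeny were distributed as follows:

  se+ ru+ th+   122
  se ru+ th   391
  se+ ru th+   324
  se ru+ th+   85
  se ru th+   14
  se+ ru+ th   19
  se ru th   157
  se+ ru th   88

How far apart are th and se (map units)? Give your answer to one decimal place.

17.2 map units

The two rarest classes, se ru th+ and se+ ru+ th, are the double crossovers. Comparing them with the parentals, only the se allele has switched, so se is the middle locus and the order is th – se – ru.
Crossovers in the th–se interval produce the single-crossover classes se+ ru th and se ru+ th+ (88 + 85 = 173) plus the double crossovers (33).
RF(th–se) = (173 + 33) / 1200 = 206/1200 = 0.1717 → 17.2 map units.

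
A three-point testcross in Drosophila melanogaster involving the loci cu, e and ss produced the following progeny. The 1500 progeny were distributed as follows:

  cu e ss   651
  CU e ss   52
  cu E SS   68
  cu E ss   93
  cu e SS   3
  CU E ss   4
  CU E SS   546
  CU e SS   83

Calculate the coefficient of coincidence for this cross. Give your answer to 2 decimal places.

0.45

The two most frequent reciprocal classes, cu e ss and CU E SS, are the parental types, so the F1 was cu e ss / CU E SS.
The two rarest classes, cu e SS and CU E ss, are the double crossovers. Comparing them with the parentals, only the ss allele has switched, so ss is the middle locus and the order is cu – ss – e.
cu–ss: (120 + 7)/1500 = 0.0847; ss–e: (176 + 7)/1500 = 0.1220.
Expected DCO frequency = 0.0847 × 0.1220 ≈ 0.01033; observed = 7/1500 ≈ 0.00467.
Coefficient of coincidence = 0.00467/0.01033 ≈ 0.45.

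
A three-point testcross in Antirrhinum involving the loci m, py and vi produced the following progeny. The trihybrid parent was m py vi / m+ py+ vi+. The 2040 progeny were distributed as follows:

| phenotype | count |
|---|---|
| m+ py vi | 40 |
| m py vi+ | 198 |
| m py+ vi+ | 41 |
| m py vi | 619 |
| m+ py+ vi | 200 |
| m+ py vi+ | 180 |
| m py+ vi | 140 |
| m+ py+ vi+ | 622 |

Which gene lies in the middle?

m

The two rarest classes, m+ py vi and m py+ vi+, are the double crossovers. Comparing them with the parentals, only the m allele has switched, so m is the middle locus and the order is py – m – vi.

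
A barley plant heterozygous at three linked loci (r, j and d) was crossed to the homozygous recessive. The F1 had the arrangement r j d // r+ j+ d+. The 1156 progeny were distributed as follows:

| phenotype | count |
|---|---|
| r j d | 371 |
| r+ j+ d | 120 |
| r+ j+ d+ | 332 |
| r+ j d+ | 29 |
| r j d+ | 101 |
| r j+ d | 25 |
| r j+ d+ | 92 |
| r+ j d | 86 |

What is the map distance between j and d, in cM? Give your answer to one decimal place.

The two rarest classes, r j+ d and r+ j d+, are the double crossovers. Comparing them with the parentals, only the j allele has switched, so j is the middle locus and the order is r – j – d.
Crossovers in the j–d interval produce the single-crossover classes r j d+ and r+ j+ d (101 + 120 = 221) plus the double crossovers (54).
RF(j–d) = (221 + 54) / 1156 = 275/1156 = 0.2379 → 23.8 cM.

23.8 cM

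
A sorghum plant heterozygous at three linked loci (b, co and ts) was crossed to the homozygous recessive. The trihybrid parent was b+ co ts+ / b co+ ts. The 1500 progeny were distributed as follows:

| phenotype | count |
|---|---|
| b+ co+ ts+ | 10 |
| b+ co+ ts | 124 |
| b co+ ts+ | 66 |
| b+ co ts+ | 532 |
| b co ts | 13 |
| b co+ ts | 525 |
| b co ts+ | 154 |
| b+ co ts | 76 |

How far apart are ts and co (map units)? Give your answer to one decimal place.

The two rarest classes, b+ co+ ts+ and b co ts, are the double crossovers. Comparing them with the parentals, only the co allele has switched, so co is the middle locus and the order is b – co – ts.
Crossovers in the co–ts interval produce the single-crossover classes b+ co ts and b co+ ts+ (76 + 66 = 142) plus the double crossovers (23).
RF(co–ts) = (142 + 23) / 1500 = 165/1500 = 0.1100 → 11.0 map units.

11.0 map units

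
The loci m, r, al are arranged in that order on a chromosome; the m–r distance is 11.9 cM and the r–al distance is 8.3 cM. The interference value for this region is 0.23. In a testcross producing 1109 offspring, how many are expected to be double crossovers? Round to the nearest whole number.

Map distances give recombination frequencies of 0.119 and 0.083 for the two intervals.
With interference 0.23 (so coincidence = 0.77), expected double-crossover frequency = 0.119 × 0.083 × 0.77 = 0.00761.
Expected number = 0.00761 × 1109 = 8.43 ≈ 8.

8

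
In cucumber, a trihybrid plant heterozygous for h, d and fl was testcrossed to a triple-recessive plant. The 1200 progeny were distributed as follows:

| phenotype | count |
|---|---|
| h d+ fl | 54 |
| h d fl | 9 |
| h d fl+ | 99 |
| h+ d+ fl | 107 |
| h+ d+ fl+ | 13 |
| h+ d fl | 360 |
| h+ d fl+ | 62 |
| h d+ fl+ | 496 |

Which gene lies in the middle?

h

The two most frequent reciprocal classes, h+ d fl and h d+ fl+, are the parental types, so the F1 was h+ d fl / h d+ fl+.
The two rarest classes, h d fl and h+ d+ fl+, are the double crossovers. Comparing them with the parentals, only the h allele has switched, so h is the middle locus and the order is fl – h – d.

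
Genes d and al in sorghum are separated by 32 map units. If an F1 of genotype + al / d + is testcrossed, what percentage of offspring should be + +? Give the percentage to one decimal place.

16.0%

A map distance of 32 map units corresponds to a recombination frequency of 0.320.
The F1 is + al / d +, so + + is a recombinant gamete class with expected frequency r/2 = 0.320/2 = 0.1600.
That is 0.1600 = 16.0% of the progeny.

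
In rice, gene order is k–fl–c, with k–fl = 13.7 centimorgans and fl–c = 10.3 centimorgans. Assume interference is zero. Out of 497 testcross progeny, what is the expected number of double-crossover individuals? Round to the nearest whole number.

Map distances give recombination frequencies of 0.137 and 0.103 for the two intervals.
With no interference, expected double-crossover frequency = 0.137 × 0.103 = 0.01411.
Expected number = 0.01411 × 497 = 7.01 ≈ 7.

7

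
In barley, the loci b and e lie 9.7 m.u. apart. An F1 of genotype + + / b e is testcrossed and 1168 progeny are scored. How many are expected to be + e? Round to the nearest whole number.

A map distance of 9.7 m.u. corresponds to a recombination frequency of 0.097.
The F1 is + + / b e, so + e is a recombinant gamete class with expected frequency r/2 = 0.097/2 = 0.0485.
Expected number = 0.0485 × 1168 = 56.65 ≈ 57.

57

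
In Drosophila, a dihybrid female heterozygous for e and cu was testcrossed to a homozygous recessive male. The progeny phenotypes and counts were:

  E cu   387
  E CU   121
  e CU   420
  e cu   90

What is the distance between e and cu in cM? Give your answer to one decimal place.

20.7 cM

The two most frequent classes, E cu (387) and e CU (420), are the parental types, so the F1 was E cu / e CU.
The recombinant classes are E CU and e cu: 121 + 90 = 211.
Recombination frequency = 211/1018 = 0.2073 ≈ 20.7%, i.e. 20.7 cM.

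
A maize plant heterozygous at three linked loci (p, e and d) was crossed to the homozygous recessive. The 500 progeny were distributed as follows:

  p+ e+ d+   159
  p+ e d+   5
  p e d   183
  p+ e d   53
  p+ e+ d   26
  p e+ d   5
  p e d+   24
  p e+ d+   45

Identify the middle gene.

e

The two most frequent reciprocal classes, p e d and p+ e+ d+, are the parental types, so the F1 was p e d / p+ e+ d+.
The two rarest classes, p e+ d and p+ e d+, are the double crossovers. Comparing them with the parentals, only the e allele has switched, so e is the middle locus and the order is p – e – d.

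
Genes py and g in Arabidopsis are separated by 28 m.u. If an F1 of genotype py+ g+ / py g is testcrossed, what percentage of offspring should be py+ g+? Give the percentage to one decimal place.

A map distance of 28 m.u. corresponds to a recombination frequency of 0.280.
The F1 is py+ g+ / py g, so py+ g+ is a parental gamete class with expected frequency (1 − r)/2 = 0.720/2 = 0.3600.
That is 0.3600 = 36.0% of the progeny.

36.0%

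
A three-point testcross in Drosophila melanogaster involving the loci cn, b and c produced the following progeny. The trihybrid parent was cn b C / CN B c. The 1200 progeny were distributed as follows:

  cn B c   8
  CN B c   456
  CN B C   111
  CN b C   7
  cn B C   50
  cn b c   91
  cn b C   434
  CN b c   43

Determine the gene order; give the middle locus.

cn

The two rarest classes, CN b C and cn B c, are the double crossovers. Comparing them with the parentals, only the cn allele has switched, so cn is the middle locus and the order is b – cn – c.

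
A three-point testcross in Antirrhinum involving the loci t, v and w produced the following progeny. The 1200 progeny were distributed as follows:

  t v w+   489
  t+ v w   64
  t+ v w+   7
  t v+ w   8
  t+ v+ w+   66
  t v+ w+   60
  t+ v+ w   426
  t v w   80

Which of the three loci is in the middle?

t

The two most frequent reciprocal classes, t v w+ and t+ v+ w, are the parental types, so the F1 was t v w+ / t+ v+ w.
The two rarest classes, t+ v w+ and t v+ w, are the double crossovers. Comparing them with the parentals, only the t allele has switched, so t is the middle locus and the order is v – t – w.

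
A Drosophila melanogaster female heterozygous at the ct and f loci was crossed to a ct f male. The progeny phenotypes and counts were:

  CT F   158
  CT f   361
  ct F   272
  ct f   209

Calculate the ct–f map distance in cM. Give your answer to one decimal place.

36.7 cM

The two most frequent classes, CT f (361) and ct F (272), are the parental types, so the F1 was CT f / ct F.
The recombinant classes are CT F and ct f: 158 + 209 = 367.
Recombination frequency = 367/1000 = 0.3670 ≈ 36.7%, i.e. 36.7 cM.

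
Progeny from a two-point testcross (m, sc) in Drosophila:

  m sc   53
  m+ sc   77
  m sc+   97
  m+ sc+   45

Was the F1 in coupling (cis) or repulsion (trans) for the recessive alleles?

trans

The two most frequent classes are m+ sc (77) and m sc+ (97); these are the parental (non-recombinant) types.
So the F1 carried m+ sc on one chromosome and m sc+ on the other — the recessive alleles are on opposite chromosomes (trans / repulsion).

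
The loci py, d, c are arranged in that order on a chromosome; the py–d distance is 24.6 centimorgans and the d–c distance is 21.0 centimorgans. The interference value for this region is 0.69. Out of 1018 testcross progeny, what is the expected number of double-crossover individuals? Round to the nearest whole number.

16

Map distances give recombination frequencies of 0.246 and 0.210 for the two intervals.
With interference 0.69 (so coincidence = 0.31), expected double-crossover frequency = 0.246 × 0.210 × 0.31 = 0.01601.
Expected number = 0.01601 × 1018 = 16.30 ≈ 16.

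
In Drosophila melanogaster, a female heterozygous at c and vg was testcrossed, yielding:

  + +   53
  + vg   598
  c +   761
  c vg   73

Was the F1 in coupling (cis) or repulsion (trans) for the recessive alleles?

trans

The two most frequent classes are + vg (598) and c + (761); these are the parental (non-recombinant) types.
So the F1 carried + vg on one chromosome and c + on the other — the recessive alleles are on opposite chromosomes (trans / repulsion).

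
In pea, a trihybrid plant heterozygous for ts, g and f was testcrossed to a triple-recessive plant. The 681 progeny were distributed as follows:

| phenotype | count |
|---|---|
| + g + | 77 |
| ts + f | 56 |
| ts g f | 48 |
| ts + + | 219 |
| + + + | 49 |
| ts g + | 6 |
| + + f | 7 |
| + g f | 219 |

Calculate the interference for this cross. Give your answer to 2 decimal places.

The two most frequent reciprocal classes, ts + + and + g f, are the parental types, so the F1 was ts + + / + g f.
The two rarest classes, ts g + and + + f, are the double crossovers. Comparing them with the parentals, only the g allele has switched, so g is the middle locus and the order is ts – g – f.
ts–g: (97 + 13)/681 = 0.1615; g–f: (133 + 13)/681 = 0.2144.
Expected DCO frequency = 0.1615 × 0.2144 ≈ 0.03463; observed = 13/681 ≈ 0.01909.
Coefficient of coincidence = 0.01909/0.03463 ≈ 0.55; interference = 1 − 0.55 = 0.45.

0.45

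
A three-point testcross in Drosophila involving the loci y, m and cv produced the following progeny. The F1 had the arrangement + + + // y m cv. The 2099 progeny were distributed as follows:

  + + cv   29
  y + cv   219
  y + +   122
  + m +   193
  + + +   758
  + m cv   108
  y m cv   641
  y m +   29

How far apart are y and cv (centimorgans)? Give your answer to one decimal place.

The two rarest classes, + + cv and y m +, are the double crossovers. Comparing them with the parentals, only the cv allele has switched, so cv is the middle locus and the order is m – cv – y.
Crossovers in the cv–y interval produce the single-crossover classes y + + and + m cv (122 + 108 = 230) plus the double crossovers (58).
RF(cv–y) = (230 + 58) / 2099 = 288/2099 = 0.1372 → 13.7 centimorgans.

13.7 centimorgans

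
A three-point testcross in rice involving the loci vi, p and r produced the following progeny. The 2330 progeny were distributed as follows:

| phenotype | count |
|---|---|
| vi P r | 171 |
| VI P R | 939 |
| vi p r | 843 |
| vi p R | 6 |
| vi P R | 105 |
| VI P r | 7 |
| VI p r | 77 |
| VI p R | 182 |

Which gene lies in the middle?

r

The two most frequent reciprocal classes, vi p r and VI P R, are the parental types, so the F1 was vi p r / VI P R.
The two rarest classes, vi p R and VI P r, are the double crossovers. Comparing them with the parentals, only the r allele has switched, so r is the middle locus and the order is vi – r – p.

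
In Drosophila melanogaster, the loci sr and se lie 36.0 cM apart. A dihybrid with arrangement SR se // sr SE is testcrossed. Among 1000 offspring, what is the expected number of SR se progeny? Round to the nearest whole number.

A map distance of 36.0 cM corresponds to a recombination frequency of 0.360.
The F1 is SR se / sr SE, so SR se is a parental gamete class with expected frequency (1 − r)/2 = 0.640/2 = 0.3200.
Expected number = 0.3200 × 1000 = 320.00 ≈ 320.

320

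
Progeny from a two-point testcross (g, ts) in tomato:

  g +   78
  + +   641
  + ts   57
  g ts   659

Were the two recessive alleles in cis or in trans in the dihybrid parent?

The two most frequent classes are + + (641) and g ts (659); these are the parental (non-recombinant) types.
So the F1 carried + + on one chromosome and g ts on the other — the recessive alleles are on the same chromosome (cis / coupling).

cis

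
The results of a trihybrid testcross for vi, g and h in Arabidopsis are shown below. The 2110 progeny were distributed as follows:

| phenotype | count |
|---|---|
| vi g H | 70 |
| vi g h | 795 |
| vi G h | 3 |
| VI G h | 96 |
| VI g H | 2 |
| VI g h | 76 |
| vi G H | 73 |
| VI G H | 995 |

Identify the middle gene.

The two most frequent reciprocal classes, vi g h and VI G H, are the parental types, so the F1 was vi g h / VI G H.
The two rarest classes, vi G h and VI g H, are the double crossovers. Comparing them with the parentals, only the g allele has switched, so g is the middle locus and the order is h – g – vi.

g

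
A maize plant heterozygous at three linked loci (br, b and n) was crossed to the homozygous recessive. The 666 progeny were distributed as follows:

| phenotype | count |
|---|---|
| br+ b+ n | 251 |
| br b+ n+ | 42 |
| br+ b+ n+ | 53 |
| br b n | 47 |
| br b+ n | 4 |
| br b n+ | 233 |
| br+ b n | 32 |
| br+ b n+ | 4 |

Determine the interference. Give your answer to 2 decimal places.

0.40

The two most frequent reciprocal classes, br b n+ and br+ b+ n, are the parental types, so the F1 was br b n+ / br+ b+ n.
The two rarest classes, br+ b n+ and br b+ n, are the double crossovers. Comparing them with the parentals, only the br allele has switched, so br is the middle locus and the order is b – br – n.
b–br: (74 + 8)/666 = 0.1231; br–n: (100 + 8)/666 = 0.1622.
Expected DCO frequency = 0.1231 × 0.1622 ≈ 0.01997; observed = 8/666 ≈ 0.01201.
Coefficient of coincidence = 0.01201/0.01997 ≈ 0.60; interference = 1 − 0.60 = 0.40.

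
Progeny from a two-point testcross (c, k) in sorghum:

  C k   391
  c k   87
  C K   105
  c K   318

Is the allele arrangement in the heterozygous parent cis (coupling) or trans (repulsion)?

trans

The two most frequent classes are C k (391) and c K (318); these are the parental (non-recombinant) types.
So the F1 carried C k on one chromosome and c K on the other — the recessive alleles are on opposite chromosomes (trans / repulsion).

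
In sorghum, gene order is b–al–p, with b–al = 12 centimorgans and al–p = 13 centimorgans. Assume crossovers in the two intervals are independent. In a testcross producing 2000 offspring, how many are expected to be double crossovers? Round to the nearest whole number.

Map distances give recombination frequencies of 0.120 and 0.130 for the two intervals.
With no interference, expected double-crossover frequency = 0.120 × 0.130 = 0.01560.
Expected number = 0.01560 × 2000 = 31.20 ≈ 31.

31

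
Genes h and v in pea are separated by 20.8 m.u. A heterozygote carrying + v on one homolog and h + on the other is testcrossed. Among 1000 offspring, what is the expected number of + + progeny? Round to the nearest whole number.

104

A map distance of 20.8 m.u. corresponds to a recombination frequency of 0.208.
The F1 is + v / h +, so + + is a recombinant gamete class with expected frequency r/2 = 0.208/2 = 0.1040.
Expected number = 0.1040 × 1000 = 104.00 ≈ 104.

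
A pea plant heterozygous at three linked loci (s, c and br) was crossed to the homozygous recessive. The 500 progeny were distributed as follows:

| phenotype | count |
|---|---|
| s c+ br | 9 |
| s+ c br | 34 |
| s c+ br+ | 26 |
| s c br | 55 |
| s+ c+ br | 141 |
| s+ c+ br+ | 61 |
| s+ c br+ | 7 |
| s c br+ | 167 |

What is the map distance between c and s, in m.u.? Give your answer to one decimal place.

15.2 m.u.

The two most frequent reciprocal classes, s c br+ and s+ c+ br, are the parental types, so the F1 was s c br+ / s+ c+ br.
The two rarest classes, s+ c br+ and s c+ br, are the double crossovers. Comparing them with the parentals, only the s allele has switched, so s is the middle locus and the order is c – s – br.
Crossovers in the c–s interval produce the single-crossover classes s c+ br+ and s+ c br (26 + 34 = 60) plus the double crossovers (16).
RF(c–s) = (60 + 16) / 500 = 76/500 = 0.1520 → 15.2 m.u.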